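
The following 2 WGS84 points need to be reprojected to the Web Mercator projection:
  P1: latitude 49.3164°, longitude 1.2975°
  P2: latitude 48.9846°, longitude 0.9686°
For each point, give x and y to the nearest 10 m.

P1: x 144440 m, y 6328720 m; P2: x 107820 m, y 6272250 m

Web Mercator: x = R·λ, y = R·ln tan(π/4+φ/2), R = 6378137 m.
P1 (49.3164°, 1.2975°) → (144437.039, 6328719.379) m.
P2 (48.9846°, 0.9686°) → (107824.059, 6272248.740) m.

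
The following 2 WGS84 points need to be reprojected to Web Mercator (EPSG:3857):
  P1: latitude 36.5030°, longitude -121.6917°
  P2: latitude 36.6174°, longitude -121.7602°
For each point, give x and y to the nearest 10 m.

P1: x -13546660 m, y 4370060 m; P2: x -13554280 m, y 4385910 m

Web Mercator: x = R·λ, y = R·ln tan(π/4+φ/2), R = 6378137 m.
P1 (36.5030°, -121.6917°) → (-13546658.078, 4370055.964) m.
P2 (36.6174°, -121.7602°) → (-13554283.463, 4385910.615) m.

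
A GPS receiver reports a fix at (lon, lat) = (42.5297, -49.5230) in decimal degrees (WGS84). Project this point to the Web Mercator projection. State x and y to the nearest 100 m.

x 4734400 m, y -6364100 m

Web Mercator is spherical with R = a = 6378137 m.
x = R·λ = 6378137 × 0.742283295 = 4734384.548 m.
y = R·ln tan(π/4 + φ/2) = 6378137 × -0.997795126 = -6364074.013 m.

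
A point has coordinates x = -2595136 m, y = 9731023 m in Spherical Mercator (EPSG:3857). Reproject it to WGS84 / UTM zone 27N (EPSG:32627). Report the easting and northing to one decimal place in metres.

E 392854.5 m, N 7261867.9 m

Web Mercator inverse (R = 6378137 m) → φ = 65.46160037°, λ = -23.31250333°.
UTM 27N forward: E = 392854.497 m, N = 7261867.934 m.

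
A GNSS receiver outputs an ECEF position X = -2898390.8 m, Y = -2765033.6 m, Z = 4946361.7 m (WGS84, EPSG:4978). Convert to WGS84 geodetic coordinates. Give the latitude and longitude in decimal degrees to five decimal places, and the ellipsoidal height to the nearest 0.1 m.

λ = atan2(Y, X) = -136.34889997°; p = √(X²+Y²) = 4005755.9 m.
Bowring's method on WGS84 (a = 6378137 m, b = 6356752.314 m) gives φ = 51.18620022°, h = -247.662 m.

lat 51.18620°, lon -136.34890°, h -247.7 m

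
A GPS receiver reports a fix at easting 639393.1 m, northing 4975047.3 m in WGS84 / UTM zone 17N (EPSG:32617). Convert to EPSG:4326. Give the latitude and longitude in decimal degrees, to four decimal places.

Zone 17N: λ₀ = -81°, k₀ = 0.9996, false easting 500000 m.
Meridian distance M = (N − FN)/k₀ = 4977038.1 m.
Inverse transverse Mercator on WGS84 gives φ = 44.91520017°, λ = -79.23399963°.

lat 44.9152°, lon -79.2340°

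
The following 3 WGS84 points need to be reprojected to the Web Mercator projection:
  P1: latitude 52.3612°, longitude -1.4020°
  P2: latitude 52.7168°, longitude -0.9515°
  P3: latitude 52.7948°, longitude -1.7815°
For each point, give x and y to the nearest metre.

Web Mercator: x = R·λ, y = R·ln tan(π/4+φ/2), R = 6378137 m.
P1 (52.3612°, -1.4020°) → (-156069.926, 6865700.399) m.
P2 (52.7168°, -0.9515°) → (-105920.495, 6930784.428) m.
P3 (52.7948°, -1.7815°) → (-198315.673, 6945131.307) m.

P1: x -156070 m, y 6865700 m; P2: x -105920 m, y 6930784 m; P3: x -198316 m, y 6945131 m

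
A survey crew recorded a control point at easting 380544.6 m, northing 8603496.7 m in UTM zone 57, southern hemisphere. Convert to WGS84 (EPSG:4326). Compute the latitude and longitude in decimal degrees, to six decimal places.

Zone 57S: λ₀ = 159°, k₀ = 0.9996, false easting 500000 m, false northing 10000000 m.
Meridian distance M = (N − FN)/k₀ = -1397062.1 m.
Inverse transverse Mercator on WGS84 gives φ = -12.63029999°, λ = 157.90010013°.

lat -12.630300°, lon 157.900100°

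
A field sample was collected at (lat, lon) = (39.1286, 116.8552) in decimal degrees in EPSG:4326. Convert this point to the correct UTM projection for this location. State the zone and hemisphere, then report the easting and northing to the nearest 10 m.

Zone 50N: E 487480 m, N 4331060 m

Longitude 116.8552° lies in the 6° band [114°, 120°), giving zone 50; latitude is north of the equator, so 50N.
Zone 50 central meridian λ₀ = 6×50 − 183 = 117°; Δλ = -0.1448°.
Transverse Mercator on WGS84 with k₀ = 0.9996 gives E = 487484.240 m, N = 4331057.602 m.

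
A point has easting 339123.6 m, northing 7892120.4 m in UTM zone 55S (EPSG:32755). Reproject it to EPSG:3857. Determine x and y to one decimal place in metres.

Unproject from UTM 55S (λ₀ = 147°) → φ = -19.05739984°, λ = 145.47110026°.
Web Mercator (R = 6378137 m): x = 16193768.806 m, y = -2161694.983 m.

x 16193768.8 m, y -2161695.0 m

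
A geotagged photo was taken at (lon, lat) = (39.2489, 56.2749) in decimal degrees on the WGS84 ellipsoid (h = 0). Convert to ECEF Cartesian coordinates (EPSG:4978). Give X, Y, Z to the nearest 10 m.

X 2748690 m, Y 2245690 m, Z 5281500 m

WGS84: a = 6378137 m, e² = 0.006694380; N(φ) = a/√(1−e²sin²φ) = 6392956.400 m.
X = (N+h)·cosφ·cosλ = 2748692.402 m; Y = (N+h)·cosφ·sinλ = 2245687.893 m; Z = (N(1−e²)+h)·sinφ = 5281497.382 m.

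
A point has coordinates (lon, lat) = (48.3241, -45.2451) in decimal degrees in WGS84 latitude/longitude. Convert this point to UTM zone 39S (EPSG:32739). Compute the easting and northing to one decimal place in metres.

Zone 39 central meridian λ₀ = 6×39 − 183 = 51°; Δλ = -2.6759°.
Transverse Mercator on WGS84 with k₀ = 0.9996 gives E = 289999.807 m, N = 4986337.896 m.

E 289999.8 m, N 4986337.9 m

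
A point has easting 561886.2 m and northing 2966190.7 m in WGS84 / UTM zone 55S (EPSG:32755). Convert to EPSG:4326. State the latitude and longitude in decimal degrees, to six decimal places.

Zone 55S: λ₀ = 147°, k₀ = 0.9996, false easting 500000 m, false northing 10000000 m.
Meridian distance M = (N − FN)/k₀ = -7036623.9 m.
Inverse transverse Mercator on WGS84 gives φ = -63.42740014°, λ = 148.23999909°.

lat -63.427400°, lon 148.239999°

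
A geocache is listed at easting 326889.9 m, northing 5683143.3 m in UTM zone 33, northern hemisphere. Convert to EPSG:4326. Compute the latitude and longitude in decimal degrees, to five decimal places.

lat 51.27330°, lon 12.51820°

Zone 33N: λ₀ = 15°, k₀ = 0.9996, false easting 500000 m.
Meridian distance M = (N − FN)/k₀ = 5685417.5 m.
Inverse transverse Mercator on WGS84 gives φ = 51.27330003°, λ = 12.51820031°.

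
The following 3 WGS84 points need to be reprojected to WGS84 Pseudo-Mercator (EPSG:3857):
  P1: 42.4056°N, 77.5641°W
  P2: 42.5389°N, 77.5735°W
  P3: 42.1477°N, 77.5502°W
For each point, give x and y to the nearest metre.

Web Mercator: x = R·λ, y = R·ln tan(π/4+φ/2), R = 6378137 m.
P1 (42.4056°, -77.5641°) → (-8634396.116, 5221931.328) m.
P2 (42.5389°, -77.5735°) → (-8635442.519, 5242049.017) m.
P3 (42.1477°, -77.5502°) → (-8632848.775, 5183129.929) m.

P1: x -8634396 m, y 5221931 m; P2: x -8635443 m, y 5242049 m; P3: x -8632849 m, y 5183130 m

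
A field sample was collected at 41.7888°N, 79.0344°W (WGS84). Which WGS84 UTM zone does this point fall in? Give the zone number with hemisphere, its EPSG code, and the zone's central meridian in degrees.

UTM zone = ⌊(λ + 180)/6⌋ + 1; -79.0344° ∈ [-84°, -78°) → zone 17.
Hemisphere: N (φ ≥ 0).
Central meridian λ₀ = 6×17 − 183 = -81°.
EPSG code: 32617.

Zone 17N (EPSG:32617), central meridian -81°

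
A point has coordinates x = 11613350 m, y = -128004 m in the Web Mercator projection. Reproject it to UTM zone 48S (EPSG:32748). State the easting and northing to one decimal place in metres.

Web Mercator inverse (R = 6378137 m) → φ = -1.14980231°, λ = 104.32449805°.
UTM 48S forward: E = 424846.828 m, N = 9872903.236 m.

E 424846.8 m, N 9872903.2 m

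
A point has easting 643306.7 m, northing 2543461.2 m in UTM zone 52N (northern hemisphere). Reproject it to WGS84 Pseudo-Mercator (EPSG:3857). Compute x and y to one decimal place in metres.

Unproject from UTM 52N (λ₀ = 129°) → φ = 22.99329999°, λ = 130.39820006°.
Web Mercator (R = 6378137 m): x = 14515861.231 m, y = 2631208.405 m.

x 14515861.2 m, y 2631208.4 m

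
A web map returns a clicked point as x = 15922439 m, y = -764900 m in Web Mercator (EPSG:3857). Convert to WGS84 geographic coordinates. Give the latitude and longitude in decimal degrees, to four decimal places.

R = 6378137 m. λ = x/R = 143.03370314°.
φ = 2·arctan(exp(y/R)) − 90° = 2·arctan(0.88699) − 90° = -6.85480219°.

lat -6.8548°, lon 143.0337°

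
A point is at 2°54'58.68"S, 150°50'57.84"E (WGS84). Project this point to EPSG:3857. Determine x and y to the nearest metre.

Web Mercator is spherical with R = a = 6378137 m.
x = R·λ = 6378137 × 2.632818705 = 16792478.394 m.
y = R·ln tan(π/4 + φ/2) = 6378137 × -0.050921029 = -324781.297 m.

x 16792478 m, y -324781 m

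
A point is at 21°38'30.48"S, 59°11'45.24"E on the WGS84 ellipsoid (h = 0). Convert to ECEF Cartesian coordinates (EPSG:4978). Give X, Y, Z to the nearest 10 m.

WGS84: a = 6378137 m, e² = 0.006694380; N(φ) = a/√(1−e²sin²φ) = 6381042.757 m.
X = (N+h)·cosφ·cosλ = 3037407.646 m; Y = (N+h)·cosφ·sinλ = 5094469.834 m; Z = (N(1−e²)+h)·sinφ = -2337592.056 m.

X 3037410 m, Y 5094470 m, Z -2337590 m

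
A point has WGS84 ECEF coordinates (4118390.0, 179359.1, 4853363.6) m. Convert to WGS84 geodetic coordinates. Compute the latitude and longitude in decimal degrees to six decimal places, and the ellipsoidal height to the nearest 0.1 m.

lat 49.846200°, lon 2.493700°, h 2077.9 m

λ = atan2(Y, X) = 2.49370015°; p = √(X²+Y²) = 4122293.8 m.
Bowring's method on WGS84 (a = 6378137 m, b = 6356752.314 m) gives φ = 49.84620030°, h = 2077.878 m.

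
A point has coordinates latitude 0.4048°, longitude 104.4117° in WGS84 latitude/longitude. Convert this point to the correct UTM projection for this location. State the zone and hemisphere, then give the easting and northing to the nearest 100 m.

Longitude 104.4117° lies in the 6° band [102°, 108°), giving zone 48; latitude is north of the equator, so 48N.
Zone 48 central meridian λ₀ = 6×48 − 183 = 105°; Δλ = -0.5883°.
Transverse Mercator on WGS84 with k₀ = 0.9996 gives E = 434537.404 m, N = 44744.945 m.

Zone 48N: E 434500 m, N 44700 m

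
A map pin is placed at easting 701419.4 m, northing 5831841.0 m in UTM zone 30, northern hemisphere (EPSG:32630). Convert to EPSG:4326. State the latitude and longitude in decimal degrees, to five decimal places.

Zone 30N: λ₀ = -3°, k₀ = 0.9996, false easting 500000 m.
Meridian distance M = (N − FN)/k₀ = 5834174.7 m.
Inverse transverse Mercator on WGS84 gives φ = 52.59920029°, λ = -0.02580038°.

lat 52.59920°, lon -0.02580°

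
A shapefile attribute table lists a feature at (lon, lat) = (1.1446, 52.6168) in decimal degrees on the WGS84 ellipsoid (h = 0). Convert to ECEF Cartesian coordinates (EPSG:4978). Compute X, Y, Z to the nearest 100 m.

X 3879900 m, Y 77500 m, Z 5044800 m

WGS84: a = 6378137 m, e² = 0.006694380; N(φ) = a/√(1−e²sin²φ) = 6391659.056 m.
X = (N+h)·cosφ·cosλ = 3879875.958 m; Y = (N+h)·cosφ·sinλ = 77518.744 m; Z = (N(1−e²)+h)·sinφ = 5044766.302 m.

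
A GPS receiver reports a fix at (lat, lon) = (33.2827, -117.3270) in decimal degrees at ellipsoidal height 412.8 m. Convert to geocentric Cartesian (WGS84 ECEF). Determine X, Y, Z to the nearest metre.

X -2450359 m, Y -4741999 m, Z 3480438 m

WGS84: a = 6378137 m, e² = 0.006694380; N(φ) = a/√(1−e²sin²φ) = 6384575.918 m.
X = (N+h)·cosφ·cosλ = -2450358.885 m; Y = (N+h)·cosφ·sinλ = -4741999.176 m; Z = (N(1−e²)+h)·sinφ = 3480438.115 m.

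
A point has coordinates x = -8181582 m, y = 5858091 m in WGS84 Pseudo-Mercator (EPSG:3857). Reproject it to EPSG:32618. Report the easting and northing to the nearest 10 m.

E 615410 m, N 5148810 m

Web Mercator inverse (R = 6378137 m) → φ = 46.48299969°, λ = -73.49640159°.
UTM 18N forward: E = 615409.232 m, N = 5148812.616 m.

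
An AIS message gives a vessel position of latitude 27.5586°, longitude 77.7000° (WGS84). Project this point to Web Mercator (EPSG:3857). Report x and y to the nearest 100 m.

x 8649500 m, y 3193400 m

Web Mercator is spherical with R = a = 6378137 m.
x = R·λ = 6378137 × 1.356120829 = 8649524.435 m.
y = R·ln tan(π/4 + φ/2) = 6378137 × 0.500684835 = 3193436.469 m.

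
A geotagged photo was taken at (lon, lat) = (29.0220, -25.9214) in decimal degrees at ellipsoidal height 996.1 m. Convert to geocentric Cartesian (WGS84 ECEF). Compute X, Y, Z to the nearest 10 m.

X 5020150 m, Y 2785230 m, Z -2771670 m

WGS84: a = 6378137 m, e² = 0.006694380; N(φ) = a/√(1−e²sin²φ) = 6382220.455 m.
X = (N+h)·cosφ·cosλ = 5020149.167 m; Y = (N+h)·cosφ·sinλ = 2785234.529 m; Z = (N(1−e²)+h)·sinφ = -2771668.165 m.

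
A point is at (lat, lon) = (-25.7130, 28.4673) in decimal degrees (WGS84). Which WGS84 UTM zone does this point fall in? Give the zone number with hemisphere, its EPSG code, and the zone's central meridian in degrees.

Zone 35S (EPSG:32735), central meridian 27°

UTM zone = ⌊(λ + 180)/6⌋ + 1; 28.4673° ∈ [24°, 30°) → zone 35.
Hemisphere: S (φ < 0).
Central meridian λ₀ = 6×35 − 183 = 27°.
EPSG code: 32735.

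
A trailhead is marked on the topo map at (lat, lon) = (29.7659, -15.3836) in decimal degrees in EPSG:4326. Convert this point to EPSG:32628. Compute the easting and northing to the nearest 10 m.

E 462920 m, N 3292910 m

Zone 28 central meridian λ₀ = 6×28 − 183 = -15°; Δλ = -0.3836°.
Transverse Mercator on WGS84 with k₀ = 0.9996 gives E = 462915.999 m, N = 3292907.268 m.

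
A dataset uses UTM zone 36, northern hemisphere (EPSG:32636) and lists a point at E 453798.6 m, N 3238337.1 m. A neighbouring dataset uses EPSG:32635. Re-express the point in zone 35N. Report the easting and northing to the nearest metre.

UTM 36N → geographic: φ = 29.27309968°, λ = 32.52439998°.
UTM 35N (λ₀ = 27°) forward: E = 1037092.722 m, N = 3250929.359 m.

E 1037093 m, N 3250929 m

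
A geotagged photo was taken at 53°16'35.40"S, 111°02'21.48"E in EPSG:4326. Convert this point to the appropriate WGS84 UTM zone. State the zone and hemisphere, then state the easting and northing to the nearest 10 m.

Longitude 111.0393° lies in the 6° band [108°, 114°), giving zone 49; latitude is south of the equator, so 49S.
Zone 49 central meridian λ₀ = 6×49 − 183 = 111°; Δλ = +0.0393°.
Transverse Mercator on WGS84 with k₀ = 0.9996 gives E = 502620.557 m, N = 4096969.688 m.

Zone 49S: E 502620 m, N 4096970 m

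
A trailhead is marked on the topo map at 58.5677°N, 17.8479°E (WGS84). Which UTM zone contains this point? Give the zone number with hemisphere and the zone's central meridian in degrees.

Zone 33N, central meridian 15°

UTM zone = ⌊(λ + 180)/6⌋ + 1; 17.8479° ∈ [12°, 18°) → zone 33.
Hemisphere: N (φ ≥ 0).
Central meridian λ₀ = 6×33 − 183 = 15°.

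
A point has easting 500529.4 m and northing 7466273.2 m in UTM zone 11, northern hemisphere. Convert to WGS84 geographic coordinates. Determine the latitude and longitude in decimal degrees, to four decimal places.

lat 67.3130°, lon -116.9877°

Zone 11N: λ₀ = -117°, k₀ = 0.9996, false easting 500000 m.
Meridian distance M = (N − FN)/k₀ = 7469260.9 m.
Inverse transverse Mercator on WGS84 gives φ = 67.31299989°, λ = -116.98770016°.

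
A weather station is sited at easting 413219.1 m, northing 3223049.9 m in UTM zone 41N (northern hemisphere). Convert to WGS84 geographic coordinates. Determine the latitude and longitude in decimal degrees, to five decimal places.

Zone 41N: λ₀ = 63°, k₀ = 0.9996, false easting 500000 m.
Meridian distance M = (N − FN)/k₀ = 3224339.6 m.
Inverse transverse Mercator on WGS84 gives φ = 29.13299960°, λ = 62.10789974°.

lat 29.13300°, lon 62.10790°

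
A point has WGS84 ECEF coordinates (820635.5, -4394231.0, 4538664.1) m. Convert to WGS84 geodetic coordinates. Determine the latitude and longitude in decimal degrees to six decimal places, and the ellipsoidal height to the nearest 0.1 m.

lat 45.627700°, lon -79.421701°, h 3159.2 m

λ = atan2(Y, X) = -79.42170073°; p = √(X²+Y²) = 4470202.3 m.
Bowring's method on WGS84 (a = 6378137 m, b = 6356752.314 m) gives φ = 45.62769973°, h = 3159.221 m.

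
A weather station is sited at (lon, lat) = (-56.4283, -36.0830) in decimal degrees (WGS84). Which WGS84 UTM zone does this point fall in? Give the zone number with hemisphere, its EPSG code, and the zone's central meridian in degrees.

Zone 21S (EPSG:32721), central meridian -57°

UTM zone = ⌊(λ + 180)/6⌋ + 1; -56.4283° ∈ [-60°, -54°) → zone 21.
Hemisphere: S (φ < 0).
Central meridian λ₀ = 6×21 − 183 = -57°.
EPSG code: 32721.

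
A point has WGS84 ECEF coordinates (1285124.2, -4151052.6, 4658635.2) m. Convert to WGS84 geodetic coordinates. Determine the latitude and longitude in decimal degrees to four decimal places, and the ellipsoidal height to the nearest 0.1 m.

lat 47.1840°, lon -72.7980°, h 4012.9 m

λ = atan2(Y, X) = -72.79800018°; p = √(X²+Y²) = 4345432.3 m.
Bowring's method on WGS84 (a = 6378137 m, b = 6356752.314 m) gives φ = 47.18400011°, h = 4012.937 m.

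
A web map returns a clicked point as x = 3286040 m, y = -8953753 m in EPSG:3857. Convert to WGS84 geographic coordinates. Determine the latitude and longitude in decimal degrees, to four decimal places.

lat -62.3964°, lon 29.5190°

R = 6378137 m. λ = x/R = 29.51899956°.
φ = 2·arctan(exp(y/R)) − 90° = 2·arctan(0.24566) − 90° = -62.39639817°.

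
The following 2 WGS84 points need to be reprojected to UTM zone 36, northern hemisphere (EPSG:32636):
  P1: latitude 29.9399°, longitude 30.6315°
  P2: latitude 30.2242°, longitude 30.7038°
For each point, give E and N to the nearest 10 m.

P1: E 271390 m, N 3314480 m; P2: E 279010 m, N 3345860 m

UTM zone 36N: λ₀ = 33°, k₀ = 0.9996.
P1 (29.9399°, 30.6315°) → (271393.223, 3314484.916) m.
P2 (30.2242°, 30.7038°) → (279006.937, 3345858.838) m.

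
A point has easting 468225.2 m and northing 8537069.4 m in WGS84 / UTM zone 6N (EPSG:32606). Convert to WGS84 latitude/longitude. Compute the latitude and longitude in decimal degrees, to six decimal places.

lat 76.910000°, lon -148.256900°

Zone 6N: λ₀ = -147°, k₀ = 0.9996, false easting 500000 m.
Meridian distance M = (N − FN)/k₀ = 8540485.6 m.
Inverse transverse Mercator on WGS84 gives φ = 76.91000017°, λ = -148.25690009°.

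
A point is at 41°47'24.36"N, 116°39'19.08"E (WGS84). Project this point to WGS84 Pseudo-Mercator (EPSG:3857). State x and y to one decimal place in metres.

x 12986008.6 m, y 5129589.1 m

Web Mercator is spherical with R = a = 6378137 m.
x = R·λ = 6378137 × 2.036019075 = 12986008.594 m.
y = R·ln tan(π/4 + φ/2) = 6378137 × 0.804245678 = 5129589.115 m.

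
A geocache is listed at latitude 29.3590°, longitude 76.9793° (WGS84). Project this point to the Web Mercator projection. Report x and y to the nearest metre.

Web Mercator is spherical with R = a = 6378137 m.
x = R·λ = 6378137 × 1.343542241 = 8569296.478 m.
y = R·ln tan(π/4 + φ/2) = 6378137 × 0.536429137 = 3421418.524 m.

x 8569296 m, y 3421419 m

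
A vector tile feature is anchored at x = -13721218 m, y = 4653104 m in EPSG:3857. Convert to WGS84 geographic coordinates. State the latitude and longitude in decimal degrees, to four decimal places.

lat 38.5197°, lon -123.2598°

R = 6378137 m. λ = x/R = -123.25979846°.
φ = 2·arctan(exp(y/R)) − 90° = 2·arctan(2.07413) − 90° = 38.51969732°.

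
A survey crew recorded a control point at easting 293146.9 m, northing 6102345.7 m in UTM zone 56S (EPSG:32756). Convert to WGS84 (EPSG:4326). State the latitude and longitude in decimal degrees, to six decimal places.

Zone 56S: λ₀ = 153°, k₀ = 0.9996, false easting 500000 m, false northing 10000000 m.
Meridian distance M = (N − FN)/k₀ = -3899214.0 m.
Inverse transverse Mercator on WGS84 gives φ = -35.20060013°, λ = 150.72779960°.

lat -35.200600°, lon 150.727800°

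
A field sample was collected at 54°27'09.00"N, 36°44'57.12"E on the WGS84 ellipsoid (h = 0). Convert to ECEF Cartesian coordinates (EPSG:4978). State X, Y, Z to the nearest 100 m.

X 2977800 m, Y 2223500 m, Z 5166200 m

WGS84: a = 6378137 m, e² = 0.006694380; N(φ) = a/√(1−e²sin²φ) = 6392317.078 m.
X = (N+h)·cosφ·cosλ = 2977771.050 m; Y = (N+h)·cosφ·sinλ = 2223542.348 m; Z = (N(1−e²)+h)·sinφ = 5166187.842 m.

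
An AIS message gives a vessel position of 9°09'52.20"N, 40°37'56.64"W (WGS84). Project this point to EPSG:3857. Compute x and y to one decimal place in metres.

Web Mercator is spherical with R = a = 6378137 m.
x = R·λ = 6378137 × -0.709169163 = -4523178.078 m.
y = R·ln tan(π/4 + φ/2) = 6378137 × 0.160637130 = 1024565.623 m.

x -4523178.1 m, y 1024565.6 m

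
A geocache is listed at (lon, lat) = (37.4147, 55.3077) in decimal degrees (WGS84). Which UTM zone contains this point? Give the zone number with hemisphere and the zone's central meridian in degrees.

UTM zone = ⌊(λ + 180)/6⌋ + 1; 37.4147° ∈ [36°, 42°) → zone 37.
Hemisphere: N (φ ≥ 0).
Central meridian λ₀ = 6×37 − 183 = 39°.

Zone 37N, central meridian 39°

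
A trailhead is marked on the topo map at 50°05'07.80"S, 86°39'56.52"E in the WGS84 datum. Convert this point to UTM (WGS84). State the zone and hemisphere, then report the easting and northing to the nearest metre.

Zone 45S: E 476084 m, N 4451809 m

Longitude 86.6657° lies in the 6° band [84°, 90°), giving zone 45; latitude is south of the equator, so 45S.
Zone 45 central meridian λ₀ = 6×45 − 183 = 87°; Δλ = -0.3343°.
Transverse Mercator on WGS84 with k₀ = 0.9996 gives E = 476084.237 m, N = 4451809.432 m.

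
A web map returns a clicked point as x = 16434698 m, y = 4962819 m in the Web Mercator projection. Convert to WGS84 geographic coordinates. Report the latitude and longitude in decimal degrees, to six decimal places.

R = 6378137 m. λ = x/R = 147.63540403°.
φ = 2·arctan(exp(y/R)) − 90° = 2·arctan(2.17733) − 90° = 40.66339795°.

lat 40.663398°, lon 147.635404°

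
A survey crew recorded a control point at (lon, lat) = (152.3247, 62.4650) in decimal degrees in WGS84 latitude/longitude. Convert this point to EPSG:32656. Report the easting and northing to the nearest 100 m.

Zone 56 central meridian λ₀ = 6×56 − 183 = 153°; Δλ = -0.6753°.
Transverse Mercator on WGS84 with k₀ = 0.9996 gives E = 465170.333 m, N = 6926165.372 m.

E 465200 m, N 6926200 m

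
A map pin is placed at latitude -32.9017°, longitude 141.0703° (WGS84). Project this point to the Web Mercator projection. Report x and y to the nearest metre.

Web Mercator is spherical with R = a = 6378137 m.
x = R·λ = 6378137 × 2.462141212 = 15703873.962 m.
y = R·ln tan(π/4 + φ/2) = 6378137 × -0.608682996 = -3882263.539 m.

x 15703874 m, y -3882264 m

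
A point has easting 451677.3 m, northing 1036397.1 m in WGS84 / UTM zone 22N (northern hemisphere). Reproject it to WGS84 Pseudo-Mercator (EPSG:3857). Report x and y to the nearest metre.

x -5726286 m, y 1048365 m

Unproject from UTM 22N (λ₀ = -51°) → φ = 9.37550025°, λ = -51.44010016°.
Web Mercator (R = 6378137 m): x = -5726285.756 m, y = 1048364.892 m.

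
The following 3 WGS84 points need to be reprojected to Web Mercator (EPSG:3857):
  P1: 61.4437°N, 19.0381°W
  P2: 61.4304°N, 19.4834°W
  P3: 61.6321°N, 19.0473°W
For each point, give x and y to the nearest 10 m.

Web Mercator: x = R·λ, y = R·ln tan(π/4+φ/2), R = 6378137 m.
P1 (61.4437°, -19.0381°) → (-2119311.598, 8728422.709) m.
P2 (61.4304°, -19.4834°) → (-2168882.167, 8725326.129) m.
P3 (61.6321°, -19.0473°) → (-2120335.737, 8772429.556) m.

P1: x -2119310 m, y 8728420 m; P2: x -2168880 m, y 8725330 m; P3: x -2120340 m, y 8772430 m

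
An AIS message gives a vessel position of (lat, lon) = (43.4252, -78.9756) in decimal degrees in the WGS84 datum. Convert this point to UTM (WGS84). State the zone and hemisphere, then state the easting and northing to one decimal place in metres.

Longitude -78.9756° lies in the 6° band [-84°, -78°), giving zone 17; latitude is north of the equator, so 17N.
Zone 17 central meridian λ₀ = 6×17 − 183 = -81°; Δλ = +2.0244°.
Transverse Mercator on WGS84 with k₀ = 0.9996 gives E = 663865.088 m, N = 4810024.681 m.

Zone 17N: E 663865.1 m, N 4810024.7 m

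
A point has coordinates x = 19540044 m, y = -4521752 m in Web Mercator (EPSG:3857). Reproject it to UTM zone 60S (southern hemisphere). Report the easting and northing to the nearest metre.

E 370326 m, N 5838593 m

Web Mercator inverse (R = 6378137 m) → φ = -37.59060235°, λ = 175.53120178°.
UTM 60S forward: E = 370326.174 m, N = 5838592.873 m.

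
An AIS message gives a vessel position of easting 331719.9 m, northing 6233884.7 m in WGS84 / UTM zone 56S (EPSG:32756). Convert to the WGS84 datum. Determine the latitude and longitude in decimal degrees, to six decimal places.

Zone 56S: λ₀ = 153°, k₀ = 0.9996, false easting 500000 m, false northing 10000000 m.
Meridian distance M = (N − FN)/k₀ = -3767622.3 m.
Inverse transverse Mercator on WGS84 gives φ = -34.02219972°, λ = 151.17739957°.

lat -34.022200°, lon 151.177400°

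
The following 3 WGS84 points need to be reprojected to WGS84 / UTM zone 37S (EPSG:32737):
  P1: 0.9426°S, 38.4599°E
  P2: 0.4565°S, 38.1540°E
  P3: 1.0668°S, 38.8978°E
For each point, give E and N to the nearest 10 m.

P1: E 439910 m, N 9895810 m; P2: E 405860 m, N 9949540 m; P3: E 488630 m, N 9882090 m

UTM zone 37S: λ₀ = 39°, k₀ = 0.9996.
P1 (-0.9426°, 38.4599°) → (439907.575, 9895809.625) m.
P2 (-0.4565°, 38.1540°) → (405860.906, 9949537.486) m.
P3 (-1.0668°, 38.8978°) → (488629.651, 9882086.221) m.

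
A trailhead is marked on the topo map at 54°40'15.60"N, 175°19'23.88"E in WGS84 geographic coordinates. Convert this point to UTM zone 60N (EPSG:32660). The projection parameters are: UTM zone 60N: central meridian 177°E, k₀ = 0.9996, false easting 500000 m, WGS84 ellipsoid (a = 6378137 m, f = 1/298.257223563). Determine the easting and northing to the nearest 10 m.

E 391870 m, N 6059470 m

Zone 60 central meridian λ₀ = 6×60 − 183 = 177°; Δλ = -1.6767°.
Transverse Mercator on WGS84 with k₀ = 0.9996 gives E = 391873.238 m, N = 6059472.536 m.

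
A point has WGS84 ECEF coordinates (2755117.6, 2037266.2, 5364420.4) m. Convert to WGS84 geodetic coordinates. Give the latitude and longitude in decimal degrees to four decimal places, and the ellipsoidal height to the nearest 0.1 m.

λ = atan2(Y, X) = 36.48099940°; p = √(X²+Y²) = 3426532.7 m.
Bowring's method on WGS84 (a = 6378137 m, b = 6356752.314 m) gives φ = 57.60579984°, h = 2458.598 m.

lat 57.6058°, lon 36.4810°, h 2458.6 m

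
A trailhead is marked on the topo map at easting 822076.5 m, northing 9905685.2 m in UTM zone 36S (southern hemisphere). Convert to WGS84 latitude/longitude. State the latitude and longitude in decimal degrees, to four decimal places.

Zone 36S: λ₀ = 33°, k₀ = 0.9996, false easting 500000 m, false northing 10000000 m.
Meridian distance M = (N − FN)/k₀ = -94352.5 m.
Inverse transverse Mercator on WGS84 gives φ = -0.85219990°, λ = 35.89349979°.

lat -0.8522°, lon 35.8935°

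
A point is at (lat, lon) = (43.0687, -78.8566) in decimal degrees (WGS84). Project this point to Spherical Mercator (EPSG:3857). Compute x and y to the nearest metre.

x -8778277 m, y 5322435 m

Web Mercator is spherical with R = a = 6378137 m.
x = R·λ = 6378137 × -1.376307307 = -8778276.558 m.
y = R·ln tan(π/4 + φ/2) = 6378137 × 0.834481062 = 5322434.540 m.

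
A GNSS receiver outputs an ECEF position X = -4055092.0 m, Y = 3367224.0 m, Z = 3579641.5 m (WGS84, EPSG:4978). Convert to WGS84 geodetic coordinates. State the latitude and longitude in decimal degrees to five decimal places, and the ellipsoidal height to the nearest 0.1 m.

λ = atan2(Y, X) = 140.29479986°; p = √(X²+Y²) = 5270860.3 m.
Bowring's method on WGS84 (a = 6378137 m, b = 6356752.314 m) gives φ = 34.36100006°, h = 119.738 m.

lat 34.36100°, lon 140.29480°, h 119.7 m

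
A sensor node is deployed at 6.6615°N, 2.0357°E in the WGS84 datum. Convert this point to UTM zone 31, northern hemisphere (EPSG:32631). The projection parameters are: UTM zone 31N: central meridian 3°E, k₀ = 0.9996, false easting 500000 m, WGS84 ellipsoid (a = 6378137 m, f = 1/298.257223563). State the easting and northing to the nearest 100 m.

Zone 31 central meridian λ₀ = 6×31 − 183 = 3°; Δλ = -0.9643°.
Transverse Mercator on WGS84 with k₀ = 0.9996 gives E = 393412.241 m, N = 736433.185 m.

E 393400 m, N 736400 m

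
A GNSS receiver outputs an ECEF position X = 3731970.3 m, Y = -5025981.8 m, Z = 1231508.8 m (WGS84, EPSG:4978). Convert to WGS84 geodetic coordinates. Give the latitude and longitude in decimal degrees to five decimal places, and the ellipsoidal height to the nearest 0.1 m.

λ = atan2(Y, X) = -53.40479960°; p = √(X²+Y²) = 6260039.6 m.
Bowring's method on WGS84 (a = 6378137 m, b = 6356752.314 m) gives φ = 11.20249965°, h = 2687.882 m.

lat 11.20250°, lon -53.40480°, h 2687.9 m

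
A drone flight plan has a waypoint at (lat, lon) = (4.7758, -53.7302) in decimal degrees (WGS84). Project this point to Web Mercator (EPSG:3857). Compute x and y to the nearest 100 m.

x -5981200 m, y 532300 m

Web Mercator is spherical with R = a = 6378137 m.
x = R·λ = 6378137 × -0.937768898 = -5981218.504 m.
y = R·ln tan(π/4 + φ/2) = 6378137 × 0.083450123 = 532256.316 m.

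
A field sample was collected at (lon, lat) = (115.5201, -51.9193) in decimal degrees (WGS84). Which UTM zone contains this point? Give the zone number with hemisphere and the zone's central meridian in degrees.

Zone 50S, central meridian 117°

UTM zone = ⌊(λ + 180)/6⌋ + 1; 115.5201° ∈ [114°, 120°) → zone 50.
Hemisphere: S (φ < 0).
Central meridian λ₀ = 6×50 − 183 = 117°.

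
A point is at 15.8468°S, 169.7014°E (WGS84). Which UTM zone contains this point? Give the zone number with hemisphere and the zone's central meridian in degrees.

UTM zone = ⌊(λ + 180)/6⌋ + 1; 169.7014° ∈ [168°, 174°) → zone 59.
Hemisphere: S (φ < 0).
Central meridian λ₀ = 6×59 − 183 = 171°.

Zone 59S, central meridian 171°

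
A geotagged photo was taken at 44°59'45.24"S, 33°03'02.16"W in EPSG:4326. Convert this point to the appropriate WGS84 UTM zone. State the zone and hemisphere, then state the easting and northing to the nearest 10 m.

Longitude -33.0506° lies in the 6° band [-36°, -30°), giving zone 25; latitude is south of the equator, so 25S.
Zone 25 central meridian λ₀ = 6×25 − 183 = -33°; Δλ = -0.0506°.
Transverse Mercator on WGS84 with k₀ = 0.9996 gives E = 496011.662 m, N = 5017503.812 m.

Zone 25S: E 496010 m, N 5017500 m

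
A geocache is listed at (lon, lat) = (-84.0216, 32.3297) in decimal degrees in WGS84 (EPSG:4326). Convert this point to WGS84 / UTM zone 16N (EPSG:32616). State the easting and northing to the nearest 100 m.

E 780400 m, N 3580900 m

Zone 16 central meridian λ₀ = 6×16 − 183 = -87°; Δλ = +2.9784°.
Transverse Mercator on WGS84 with k₀ = 0.9996 gives E = 780368.902 m, N = 3580880.677 m.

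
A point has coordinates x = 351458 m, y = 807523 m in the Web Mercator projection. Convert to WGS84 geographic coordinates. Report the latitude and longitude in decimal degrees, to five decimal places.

R = 6378137 m. λ = x/R = 3.15720093°.
φ = 2·arctan(exp(y/R)) − 90° = 2·arctan(1.13497) − 90° = 7.23479980°.

lat 7.23480°, lon 3.15720°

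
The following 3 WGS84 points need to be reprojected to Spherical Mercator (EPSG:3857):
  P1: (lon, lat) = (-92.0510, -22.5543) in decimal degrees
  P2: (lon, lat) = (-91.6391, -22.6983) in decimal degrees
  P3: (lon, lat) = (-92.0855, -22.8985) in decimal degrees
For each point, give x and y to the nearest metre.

Web Mercator: x = R·λ, y = R·ln tan(π/4+φ/2), R = 6378137 m.
P1 (-22.5543°, -92.0510°) → (-10247070.447, -2578207.013) m.
P2 (-22.6983°, -91.6391°) → (-10201217.949, -2595573.672) m.
P3 (-22.8985°, -92.0855°) → (-10250910.969, -2619748.536) m.

P1: x -10247070 m, y -2578207 m; P2: x -10201218 m, y -2595574 m; P3: x -10250911 m, y -2619749 m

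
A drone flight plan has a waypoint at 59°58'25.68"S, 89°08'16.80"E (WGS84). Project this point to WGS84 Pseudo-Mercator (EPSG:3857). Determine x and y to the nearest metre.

Web Mercator is spherical with R = a = 6378137 m.
x = R·λ = 6378137 × 1.555751589 = 9922796.770 m.
y = R·ln tan(π/4 + φ/2) = 6378137 × -1.316043706 = -8393907.057 m.

x 9922797 m, y -8393907 m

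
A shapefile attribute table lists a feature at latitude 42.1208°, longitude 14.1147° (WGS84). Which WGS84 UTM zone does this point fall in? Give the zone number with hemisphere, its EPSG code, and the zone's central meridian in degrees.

Zone 33N (EPSG:32633), central meridian 15°

UTM zone = ⌊(λ + 180)/6⌋ + 1; 14.1147° ∈ [12°, 18°) → zone 33.
Hemisphere: N (φ ≥ 0).
Central meridian λ₀ = 6×33 − 183 = 15°.
EPSG code: 32633.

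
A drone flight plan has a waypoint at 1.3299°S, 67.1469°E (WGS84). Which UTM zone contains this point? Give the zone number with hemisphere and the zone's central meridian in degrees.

Zone 42S, central meridian 69°

UTM zone = ⌊(λ + 180)/6⌋ + 1; 67.1469° ∈ [66°, 72°) → zone 42.
Hemisphere: S (φ < 0).
Central meridian λ₀ = 6×42 − 183 = 69°.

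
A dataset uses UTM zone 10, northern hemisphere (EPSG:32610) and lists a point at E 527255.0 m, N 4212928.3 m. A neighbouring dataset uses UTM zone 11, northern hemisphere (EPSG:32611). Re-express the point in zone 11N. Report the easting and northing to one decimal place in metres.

E 729.1 m, N 4228193.9 m

UTM 10N → geographic: φ = 38.06370030°, λ = -122.68930056°.
UTM 11N (λ₀ = -117°) forward: E = 729.128 m, N = 4228193.908 m.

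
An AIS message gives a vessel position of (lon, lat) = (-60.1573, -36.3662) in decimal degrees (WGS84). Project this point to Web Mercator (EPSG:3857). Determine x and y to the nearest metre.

Web Mercator is spherical with R = a = 6378137 m.
x = R·λ = 6378137 × -1.049942954 = -6696680.003 m.
y = R·ln tan(π/4 + φ/2) = 6378137 × -0.682194131 = -4351127.628 m.

x -6696680 m, y -4351128 m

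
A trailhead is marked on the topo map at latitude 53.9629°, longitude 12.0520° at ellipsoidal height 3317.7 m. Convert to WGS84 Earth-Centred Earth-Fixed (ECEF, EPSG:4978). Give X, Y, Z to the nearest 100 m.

X 3679600 m, Y 785600 m, Z 5137000 m

WGS84: a = 6378137 m, e² = 0.006694380; N(φ) = a/√(1−e²sin²φ) = 6392142.844 m.
X = (N+h)·cosφ·cosλ = 3679575.595 m; Y = (N+h)·cosφ·sinλ = 785608.967 m; Z = (N(1−e²)+h)·sinφ = 5136998.360 m.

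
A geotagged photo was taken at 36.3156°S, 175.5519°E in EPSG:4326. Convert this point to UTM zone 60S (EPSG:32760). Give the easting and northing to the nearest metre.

Zone 60 central meridian λ₀ = 6×60 − 183 = 177°; Δλ = -1.4481°.
Transverse Mercator on WGS84 with k₀ = 0.9996 gives E = 370004.023 m, N = 5980072.950 m.

E 370004 m, N 5980073 m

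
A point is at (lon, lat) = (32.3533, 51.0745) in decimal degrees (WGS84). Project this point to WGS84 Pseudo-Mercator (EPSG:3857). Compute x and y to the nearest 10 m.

x 3601550 m, y 6634480 m

Web Mercator is spherical with R = a = 6378137 m.
x = R·λ = 6378137 × 0.564671609 = 3601552.881 m.
y = R·ln tan(π/4 + φ/2) = 6378137 × 1.040191282 = 6634482.505 m.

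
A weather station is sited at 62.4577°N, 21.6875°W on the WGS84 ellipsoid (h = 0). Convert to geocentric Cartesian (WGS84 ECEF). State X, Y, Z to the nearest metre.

X 2747743 m, Y -1092765 m, Z 5632283 m

WGS84: a = 6378137 m, e² = 0.006694380; N(φ) = a/√(1−e²sin²φ) = 6394987.638 m.
X = (N+h)·cosφ·cosλ = 2747742.644 m; Y = (N+h)·cosφ·sinλ = -1092765.266 m; Z = (N(1−e²)+h)·sinφ = 5632282.982 m.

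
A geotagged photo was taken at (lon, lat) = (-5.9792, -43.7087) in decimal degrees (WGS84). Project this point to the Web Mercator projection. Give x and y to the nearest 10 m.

Web Mercator is spherical with R = a = 6378137 m.
x = R·λ = 6378137 × -0.104356727 = -665601.499 m.
y = R·ln tan(π/4 + φ/2) = 6378137 × -0.849852072 = -5420472.947 m.

x -665600 m, y -5420470 m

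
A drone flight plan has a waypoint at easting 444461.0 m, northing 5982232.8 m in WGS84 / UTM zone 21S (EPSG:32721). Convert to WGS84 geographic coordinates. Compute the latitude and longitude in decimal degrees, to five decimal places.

lat -36.30330°, lon -57.61860°

Zone 21S: λ₀ = -57°, k₀ = 0.9996, false easting 500000 m, false northing 10000000 m.
Meridian distance M = (N − FN)/k₀ = -4019374.9 m.
Inverse transverse Mercator on WGS84 gives φ = -36.30329979°, λ = -57.61859993°.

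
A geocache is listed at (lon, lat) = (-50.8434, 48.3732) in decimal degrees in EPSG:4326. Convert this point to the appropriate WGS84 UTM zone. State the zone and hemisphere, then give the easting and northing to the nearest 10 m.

Zone 22N: E 511600 m, N 5357790 m

Longitude -50.8434° lies in the 6° band [-54°, -48°), giving zone 22; latitude is north of the equator, so 22N.
Zone 22 central meridian λ₀ = 6×22 − 183 = -51°; Δλ = +0.1566°.
Transverse Mercator on WGS84 with k₀ = 0.9996 gives E = 511597.153 m, N = 5357793.054 m.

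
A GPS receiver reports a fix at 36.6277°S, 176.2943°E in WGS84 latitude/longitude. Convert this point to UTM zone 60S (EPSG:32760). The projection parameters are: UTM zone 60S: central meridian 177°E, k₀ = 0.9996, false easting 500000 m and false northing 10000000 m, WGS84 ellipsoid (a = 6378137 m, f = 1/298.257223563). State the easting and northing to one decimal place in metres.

Zone 60 central meridian λ₀ = 6×60 − 183 = 177°; Δλ = -0.7057°.
Transverse Mercator on WGS84 with k₀ = 0.9996 gives E = 436904.320 m, N = 5946194.951 m.

E 436904.3 m, N 5946195.0 m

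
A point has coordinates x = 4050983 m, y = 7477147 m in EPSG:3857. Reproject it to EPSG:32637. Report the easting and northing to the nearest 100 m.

Web Mercator inverse (R = 6378137 m) → φ = 55.58960161°, λ = 36.39059945°.
UTM 37N forward: E = 335557.571 m, N = 6163495.081 m.

E 335600 m, N 6163500 m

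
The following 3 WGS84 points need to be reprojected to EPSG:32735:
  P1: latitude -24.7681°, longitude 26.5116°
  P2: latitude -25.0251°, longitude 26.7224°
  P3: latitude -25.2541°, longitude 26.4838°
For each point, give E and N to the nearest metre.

UTM zone 35S: λ₀ = 27°, k₀ = 0.9996.
P1 (-24.7681°, 26.5116°) → (450623.206, 7260641.642) m.
P2 (-25.0251°, 26.7224°) → (471993.087, 7232244.260) m.
P3 (-25.2541°, 26.4838°) → (448017.597, 7206815.735) m.

P1: E 450623 m, N 7260642 m; P2: E 471993 m, N 7232244 m; P3: E 448018 m, N 7206816 m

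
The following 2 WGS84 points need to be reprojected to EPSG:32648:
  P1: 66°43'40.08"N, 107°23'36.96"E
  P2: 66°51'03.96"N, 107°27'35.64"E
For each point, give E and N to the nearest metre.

P1: E 605511 m, N 7403062 m; P2: E 607890 m, N 7416911 m

UTM zone 48N: λ₀ = 105°, k₀ = 0.9996.
P1 (66.7278°, 107.3936°) → (605511.355, 7403061.537) m.
P2 (66.8511°, 107.4599°) → (607890.345, 7416911.308) m.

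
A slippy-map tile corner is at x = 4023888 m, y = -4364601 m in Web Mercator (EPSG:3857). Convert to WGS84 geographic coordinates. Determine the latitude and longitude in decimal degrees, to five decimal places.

R = 6378137 m. λ = x/R = 36.14720092°.
φ = 2·arctan(exp(y/R)) − 90° = 2·arctan(0.50444) − 90° = -36.46360029°.

lat -36.46360°, lon 36.14720°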